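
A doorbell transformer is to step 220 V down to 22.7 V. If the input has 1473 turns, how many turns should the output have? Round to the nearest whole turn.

N_out/N_in = V_out/V_in, so N_out = 1473 × 22.7/220 = 152.0 ≈ 152 turns.

N_out = 152 turns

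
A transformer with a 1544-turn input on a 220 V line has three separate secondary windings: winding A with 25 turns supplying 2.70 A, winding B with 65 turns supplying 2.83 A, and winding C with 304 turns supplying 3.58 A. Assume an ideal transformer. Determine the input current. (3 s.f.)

V_A = 220 × 25/1544 = 3.5622 V; V_B = 220 × 65/1544 = 9.2617 V; V_C = 220 × 304/1544 = 43.316 V.
P_out = V_A I_A + V_B I_B + V_C I_C = 3.5622×2.70 + 9.2617×2.83 + 43.316×3.58 = 9.6179 + 26.210 + 155.07 = 190.90 W.
Ideal ⇒ P_in = P_out, so I_in = P_out/V_in = 190.90/220 = 0.868 A.

I_in ≈ 0.868 A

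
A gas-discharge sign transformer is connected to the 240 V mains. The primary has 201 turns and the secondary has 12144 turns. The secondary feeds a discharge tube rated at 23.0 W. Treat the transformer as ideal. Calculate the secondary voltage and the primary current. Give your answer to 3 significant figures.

V_s = V_p × N_s/N_p = 240 × 12144/201 = 14500 V.
I_s = P/V_s = 23.0/14500 = 0.0015862 A.
I_p = I_s × N_s/N_p = 0.0015862 × 12144/201 = 0.0958 A.

V_s ≈ 14500 V, I_p ≈ 0.0958 A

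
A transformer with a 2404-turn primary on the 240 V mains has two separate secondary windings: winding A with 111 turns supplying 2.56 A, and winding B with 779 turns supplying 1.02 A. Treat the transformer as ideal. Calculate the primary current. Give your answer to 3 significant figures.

I_p ≈ 0.449 A

V_A = 240 × 111/2404 = 11.082 V; V_B = 240 × 779/2404 = 77.770 V.
P_out = V_A I_A + V_B I_B = 11.082×2.56 + 77.770×1.02 = 28.369 + 79.326 = 107.69 W.
Ideal ⇒ P_in = P_out, so I_p = P_out/V_p = 107.69/240 = 0.449 A.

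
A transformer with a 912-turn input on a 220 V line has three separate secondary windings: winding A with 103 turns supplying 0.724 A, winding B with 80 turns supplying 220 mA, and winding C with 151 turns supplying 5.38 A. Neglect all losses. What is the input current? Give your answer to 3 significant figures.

V_A = 220 × 103/912 = 24.846 V; V_B = 220 × 80/912 = 19.298 V; V_C = 220 × 151/912 = 36.425 V.
P_out = V_A I_A + V_B I_B + V_C I_C = 24.846×0.724 + 19.298×0.220 + 36.425×5.38 = 17.989 + 4.2456 + 195.97 = 218.20 W.
Ideal ⇒ P_in = P_out, so I_in = P_out/V_in = 218.20/220 = 0.992 A.

I_in ≈ 0.992 A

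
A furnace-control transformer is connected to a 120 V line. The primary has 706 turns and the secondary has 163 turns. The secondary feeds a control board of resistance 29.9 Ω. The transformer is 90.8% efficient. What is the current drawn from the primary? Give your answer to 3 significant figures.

I_p ≈ 0.236 A

V_s = 120 × 163/706 = 27.705 V.
I_s = V_s/R = 27.705/29.9 = 0.92660 A.
P_out = V_s I_s = 27.705 × 0.92660 = 25.672 W.
P_in = P_out/η = 25.672/0.908 = 28.273 W.
I_p = P_in/V_p = 28.273/120 = 0.236 A.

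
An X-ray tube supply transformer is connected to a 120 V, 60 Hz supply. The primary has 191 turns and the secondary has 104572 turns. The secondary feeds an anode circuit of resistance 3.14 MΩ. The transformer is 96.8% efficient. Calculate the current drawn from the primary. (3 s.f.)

V_s = 120 × 104572/191 = 65700 V.
I_s = V_s/R = 65700/(3.14×10^6) = 0.020923 A.
P_out = V_s I_s = 65700 × 0.020923 = 1374.7 W.
P_in = P_out/η = 1374.7/0.968 = 1420.1 W.
I_p = P_in/V_p = 1420.1/120 = 11.8 A.

I_p ≈ 11.8 A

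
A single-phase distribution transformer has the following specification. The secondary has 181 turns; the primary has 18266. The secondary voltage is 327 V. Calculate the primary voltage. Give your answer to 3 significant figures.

V_p/V_s = N_p/N_s, so V_p = 327 × 18266/181 = 33000 V.

V_p ≈ 33000 V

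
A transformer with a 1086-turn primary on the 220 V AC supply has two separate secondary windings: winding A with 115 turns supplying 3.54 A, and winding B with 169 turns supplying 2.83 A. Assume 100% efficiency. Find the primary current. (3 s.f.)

I_p ≈ 0.815 A

V_A = 220 × 115/1086 = 23.297 V; V_B = 220 × 169/1086 = 34.236 V.
P_out = V_A I_A + V_B I_B = 23.297×3.54 + 34.236×2.83 = 82.470 + 96.887 = 179.36 W.
Ideal ⇒ P_in = P_out, so I_p = P_out/V_p = 179.36/220 = 0.815 A.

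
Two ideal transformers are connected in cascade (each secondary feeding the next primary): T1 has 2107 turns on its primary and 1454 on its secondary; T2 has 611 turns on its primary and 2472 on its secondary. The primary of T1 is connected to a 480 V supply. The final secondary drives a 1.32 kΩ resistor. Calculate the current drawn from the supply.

After T1: V = 480.00 × 1454/2107 = 331.24 V.
After T2: V = 331.24 × 2472/611 = 1340.1 V.
I_load = 1340.1/1320 = 1.0153 A, so P_out = 1340.1 × 1.0153 = 1360.6 W.
All ideal ⇒ P_in = P_out, so I_supply = 1360.6/480 = 2.83 A.

I_supply ≈ 2.83 A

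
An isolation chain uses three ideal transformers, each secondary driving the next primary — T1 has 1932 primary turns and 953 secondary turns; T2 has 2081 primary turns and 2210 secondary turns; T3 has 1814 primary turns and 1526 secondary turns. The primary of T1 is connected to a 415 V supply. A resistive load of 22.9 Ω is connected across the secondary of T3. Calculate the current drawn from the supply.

After T1: V = 415.00 × 953/1932 = 204.71 V.
After T2: V = 204.71 × 2210/2081 = 217.40 V.
After T3: V = 217.40 × 1526/1814 = 182.88 V.
I_load = 182.88/22.9 = 7.9861 A, so P_out = 182.88 × 7.9861 = 1460.5 W.
All ideal ⇒ P_in = P_out, so I_supply = 1460.5/415 = 3.52 A.

I_supply ≈ 3.52 A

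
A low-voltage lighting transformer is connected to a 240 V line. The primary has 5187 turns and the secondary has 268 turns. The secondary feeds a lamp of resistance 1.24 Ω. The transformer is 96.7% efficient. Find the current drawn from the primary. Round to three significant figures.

I_p ≈ 0.534 A

V_s = 240 × 268/5187 = 12.400 V.
I_s = V_s/R = 12.400/1.24 = 10.000 A.
P_out = V_s I_s = 12.400 × 10.000 = 124.00 W.
P_in = P_out/η = 124.00/0.967 = 128.24 W.
I_p = P_in/V_p = 128.24/240 = 0.534 A.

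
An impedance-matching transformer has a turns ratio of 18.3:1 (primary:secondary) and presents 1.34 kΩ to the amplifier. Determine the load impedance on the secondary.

Z_s ≈ 4.00 Ω

Z_s = Z_p/(N_p/N_s)² = 1340/18.3² = 4.00 Ω.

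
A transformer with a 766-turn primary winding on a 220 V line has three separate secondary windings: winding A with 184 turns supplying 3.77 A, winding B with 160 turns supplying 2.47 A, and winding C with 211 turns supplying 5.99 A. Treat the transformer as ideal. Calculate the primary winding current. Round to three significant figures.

V_A = 220 × 184/766 = 52.846 V; V_B = 220 × 160/766 = 45.953 V; V_C = 220 × 211/766 = 60.601 V.
P_out = V_A I_A + V_B I_B + V_C I_C = 52.846×3.77 + 45.953×2.47 + 60.601×5.99 = 199.23 + 113.50 + 363.00 = 675.73 W.
Ideal ⇒ P_in = P_out, so I_p = P_out/V_p = 675.73/220 = 3.07 A.

I_p ≈ 3.07 A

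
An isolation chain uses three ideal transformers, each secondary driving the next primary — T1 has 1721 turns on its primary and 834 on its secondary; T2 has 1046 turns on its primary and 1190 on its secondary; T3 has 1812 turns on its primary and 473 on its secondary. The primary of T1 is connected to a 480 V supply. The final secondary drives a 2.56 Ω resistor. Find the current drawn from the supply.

I_supply ≈ 3.88 A

After T1: V = 480.00 × 834/1721 = 232.61 V.
After T2: V = 232.61 × 1190/1046 = 264.63 V.
After T3: V = 264.63 × 473/1812 = 69.079 V.
I_load = 69.079/2.56 = 26.984 A, so P_out = 69.079 × 26.984 = 1864.0 W.
All ideal ⇒ P_in = P_out, so I_supply = 1864.0/480 = 3.88 A.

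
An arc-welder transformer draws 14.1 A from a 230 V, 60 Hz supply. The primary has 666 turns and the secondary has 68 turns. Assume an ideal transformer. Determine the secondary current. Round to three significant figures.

I_s ≈ 138 A

I_s/I_p = N_p/N_s, so I_s = 14.1 × 666/68 = 138 A.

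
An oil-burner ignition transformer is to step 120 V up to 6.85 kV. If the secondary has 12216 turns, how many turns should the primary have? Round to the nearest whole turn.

N_p = 214 turns

N_p/N_s = V_p/V_s, so N_p = 12216 × 120/6850 = 214.0 ≈ 214 turns.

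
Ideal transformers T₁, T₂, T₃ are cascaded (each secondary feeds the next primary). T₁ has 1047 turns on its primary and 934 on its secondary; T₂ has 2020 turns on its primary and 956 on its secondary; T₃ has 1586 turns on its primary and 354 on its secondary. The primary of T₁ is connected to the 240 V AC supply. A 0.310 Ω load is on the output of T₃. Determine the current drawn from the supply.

I_supply ≈ 6.87 A

After T₁: V = 240.00 × 934/1047 = 214.10 V.
After T₂: V = 214.10 × 956/2020 = 101.33 V.
After T₃: V = 101.33 × 354/1586 = 22.616 V.
I_load = 22.616/0.310 = 72.955 A, so P_out = 22.616 × 72.955 = 1650.0 W.
All ideal ⇒ P_in = P_out, so I_supply = 1650.0/240 = 6.87 A.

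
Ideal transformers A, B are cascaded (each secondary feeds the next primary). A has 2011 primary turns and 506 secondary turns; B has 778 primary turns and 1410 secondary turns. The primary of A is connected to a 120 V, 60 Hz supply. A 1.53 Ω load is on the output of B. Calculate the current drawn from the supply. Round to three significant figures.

Secondary of A: V = 120.00 × 506/2011 = 30.194 V.
Secondary of B: V = 30.194 × 1410/778 = 54.722 V.
I_load = 54.722/1.53 = 35.766 A, so P_out = 54.722 × 35.766 = 1957.2 W.
All ideal ⇒ P_in = P_out, so I_supply = 1957.2/120 = 16.3 A.

I_supply ≈ 16.3 A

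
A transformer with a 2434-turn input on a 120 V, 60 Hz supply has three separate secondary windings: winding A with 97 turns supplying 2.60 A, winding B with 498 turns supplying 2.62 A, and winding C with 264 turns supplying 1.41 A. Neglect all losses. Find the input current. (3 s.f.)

I_in ≈ 0.793 A

V_A = 120 × 97/2434 = 4.7823 V; V_B = 120 × 498/2434 = 24.552 V; V_C = 120 × 264/2434 = 13.016 V.
P_out = V_A I_A + V_B I_B + V_C I_C = 4.7823×2.60 + 24.552×2.62 + 13.016×1.41 = 12.434 + 64.327 + 18.352 = 95.113 W.
Ideal ⇒ P_in = P_out, so I_in = P_out/V_in = 95.113/120 = 0.793 A.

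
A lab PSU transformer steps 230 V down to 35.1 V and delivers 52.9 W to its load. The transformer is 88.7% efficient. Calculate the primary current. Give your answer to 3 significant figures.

I_p ≈ 0.259 A

P_in = P_out/η = 52.9/0.887 = 59.639 W.
I_p = P_in/V_p = 59.639/230 = 0.259 A.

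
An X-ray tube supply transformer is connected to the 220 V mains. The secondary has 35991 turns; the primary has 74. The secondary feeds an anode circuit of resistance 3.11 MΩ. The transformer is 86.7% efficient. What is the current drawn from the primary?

V_s = 220 × 35991/74 = 107000 V.
I_s = V_s/R = 107000/(3.11×10^6) = 0.034405 A.
P_out = V_s I_s = 107000 × 0.034405 = 3681.4 W.
P_in = P_out/η = 3681.4/0.867 = 4246.1 W.
I_p = P_in/V_p = 4246.1/220 = 19.3 A.

I_p ≈ 19.3 A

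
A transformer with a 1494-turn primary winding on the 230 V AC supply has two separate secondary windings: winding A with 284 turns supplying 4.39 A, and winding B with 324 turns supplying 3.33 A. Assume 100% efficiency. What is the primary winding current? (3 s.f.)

I_p ≈ 1.56 A

V_A = 230 × 284/1494 = 43.722 V; V_B = 230 × 324/1494 = 49.880 V.
P_out = V_A I_A + V_B I_B = 43.722×4.39 + 49.880×3.33 = 191.94 + 166.10 = 358.04 W.
Ideal ⇒ P_in = P_out, so I_p = P_out/V_p = 358.04/230 = 1.56 A.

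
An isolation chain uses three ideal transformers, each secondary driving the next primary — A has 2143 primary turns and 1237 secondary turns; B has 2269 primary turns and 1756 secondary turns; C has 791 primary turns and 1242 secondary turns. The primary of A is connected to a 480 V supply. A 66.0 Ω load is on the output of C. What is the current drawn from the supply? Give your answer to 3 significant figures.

Secondary of A: V = 480.00 × 1237/2143 = 277.07 V.
Secondary of B: V = 277.07 × 1756/2269 = 214.43 V.
Secondary of C: V = 214.43 × 1242/791 = 336.69 V.
I_load = 336.69/66.0 = 5.1013 A, so P_out = 336.69 × 5.1013 = 1717.5 W.
All ideal ⇒ P_in = P_out, so I_supply = 1717.5/480 = 3.58 A.

I_supply ≈ 3.58 A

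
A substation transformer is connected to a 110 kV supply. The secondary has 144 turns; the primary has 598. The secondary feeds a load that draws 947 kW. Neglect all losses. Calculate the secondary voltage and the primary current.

V_s ≈ 26500 V, I_p ≈ 8.61 A

V_s = V_p × N_s/N_p = 110000 × 144/598 = 26488 V.
I_s = P/V_s = 947000/26488 = 35.752 A.
I_p = I_s × N_s/N_p = 35.752 × 144/598 = 8.61 A.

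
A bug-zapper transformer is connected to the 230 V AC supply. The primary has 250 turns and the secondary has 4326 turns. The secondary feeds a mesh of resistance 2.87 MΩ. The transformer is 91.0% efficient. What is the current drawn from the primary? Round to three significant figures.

I_p ≈ 0.0264 A

V_s = 230 × 4326/250 = 3979.9 V.
I_s = V_s/R = 3979.9/(2.87×10^6) = 0.0013867 A.
P_out = V_s I_s = 3979.9 × 0.0013867 = 5.5191 W.
P_in = P_out/η = 5.5191/0.910 = 6.0649 W.
I_p = P_in/V_p = 6.0649/230 = 0.0264 A.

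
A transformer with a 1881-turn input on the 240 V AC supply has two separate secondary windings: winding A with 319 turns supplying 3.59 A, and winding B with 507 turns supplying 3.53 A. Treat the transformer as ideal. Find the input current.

I_in ≈ 1.56 A

V_A = 240 × 319/1881 = 40.702 V; V_B = 240 × 507/1881 = 64.689 V.
P_out = V_A I_A + V_B I_B = 40.702×3.59 + 64.689×3.53 = 146.12 + 228.35 = 374.47 W.
Ideal ⇒ P_in = P_out, so I_in = P_out/V_in = 374.47/240 = 1.56 A.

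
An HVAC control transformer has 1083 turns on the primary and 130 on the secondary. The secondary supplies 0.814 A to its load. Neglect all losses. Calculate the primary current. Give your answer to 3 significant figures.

I_p ≈ 0.0977 A

For an ideal transformer I_p/I_s = N_s/N_p, so I_p = 0.814 × 130/1083 = 0.0977 A.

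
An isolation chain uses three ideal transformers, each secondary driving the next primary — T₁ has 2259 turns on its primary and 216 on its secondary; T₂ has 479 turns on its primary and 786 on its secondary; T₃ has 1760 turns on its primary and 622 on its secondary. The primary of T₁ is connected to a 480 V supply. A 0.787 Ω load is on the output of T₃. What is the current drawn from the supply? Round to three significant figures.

After T₁: V = 480.00 × 216/2259 = 45.896 V.
After T₂: V = 45.896 × 786/479 = 75.312 V.
After T₃: V = 75.312 × 622/1760 = 26.616 V.
I_load = 26.616/0.787 = 33.820 A, so P_out = 26.616 × 33.820 = 900.14 W.
All ideal ⇒ P_in = P_out, so I_supply = 900.14/480 = 1.88 A.

I_supply ≈ 1.88 A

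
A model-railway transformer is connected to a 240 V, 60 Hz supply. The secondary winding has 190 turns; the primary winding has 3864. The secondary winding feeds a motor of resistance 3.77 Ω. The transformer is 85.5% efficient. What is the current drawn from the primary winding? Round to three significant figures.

V_s = 240 × 190/3864 = 11.801 V.
I_s = V_s/R = 11.801/3.77 = 3.1303 A.
P_out = V_s I_s = 11.801 × 3.1303 = 36.941 W.
P_in = P_out/η = 36.941/0.855 = 43.206 W.
I_p = P_in/V_p = 43.206/240 = 0.180 A.

I_p ≈ 0.180 A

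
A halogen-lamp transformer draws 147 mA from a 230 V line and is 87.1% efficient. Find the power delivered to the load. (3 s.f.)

P_in = V_p I_p = 230 × 0.147 = 33.810 W.
P_out = η P_in = 0.871 × 33.810 = 29.4 W.

P_out ≈ 29.4 W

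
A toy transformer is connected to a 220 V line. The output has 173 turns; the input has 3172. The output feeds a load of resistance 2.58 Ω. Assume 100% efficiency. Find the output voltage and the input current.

V_out = V_in × N_out/N_in = 220 × 173/3172 = 11.999 V.
I_out = V_out/R = 11.999/2.58 = 4.6507 A.
I_in = I_out × N_out/N_in = 4.6507 × 173/3172 = 0.254 A.

V_out ≈ 12.0 V, I_in ≈ 0.254 A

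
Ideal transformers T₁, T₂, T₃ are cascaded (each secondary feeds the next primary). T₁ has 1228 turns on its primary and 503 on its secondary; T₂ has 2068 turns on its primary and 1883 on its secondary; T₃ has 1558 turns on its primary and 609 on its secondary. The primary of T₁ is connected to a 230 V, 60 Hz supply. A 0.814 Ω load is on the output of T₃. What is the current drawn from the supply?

After T₁: V = 230.00 × 503/1228 = 94.210 V.
After T₂: V = 94.210 × 1883/2068 = 85.782 V.
After T₃: V = 85.782 × 609/1558 = 33.531 V.
I_load = 33.531/0.814 = 41.193 A, so P_out = 33.531 × 41.193 = 1381.2 W.
All ideal ⇒ P_in = P_out, so I_supply = 1381.2/230 = 6.01 A.

I_supply ≈ 6.01 A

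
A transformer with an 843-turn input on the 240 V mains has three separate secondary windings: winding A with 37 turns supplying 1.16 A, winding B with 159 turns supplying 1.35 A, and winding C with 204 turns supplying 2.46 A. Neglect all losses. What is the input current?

I_in ≈ 0.901 A

V_A = 240 × 37/843 = 10.534 V; V_B = 240 × 159/843 = 45.267 V; V_C = 240 × 204/843 = 58.078 V.
P_out = V_A I_A + V_B I_B + V_C I_C = 10.534×1.16 + 45.267×1.35 + 58.078×2.46 = 12.219 + 61.110 + 142.87 = 216.20 W.
Ideal ⇒ P_in = P_out, so I_in = P_out/V_in = 216.20/240 = 0.901 A.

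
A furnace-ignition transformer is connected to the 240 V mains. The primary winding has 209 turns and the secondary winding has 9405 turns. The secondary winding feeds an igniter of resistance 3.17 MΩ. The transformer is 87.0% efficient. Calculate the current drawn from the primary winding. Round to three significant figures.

I_p ≈ 0.176 A

V_s = 240 × 9405/209 = 10800 V.
I_s = V_s/R = 10800/(3.17×10^6) = 0.0034069 A.
P_out = V_s I_s = 10800 × 0.0034069 = 36.795 W.
P_in = P_out/η = 36.795/0.870 = 42.293 W.
I_p = P_in/V_p = 42.293/240 = 0.176 A.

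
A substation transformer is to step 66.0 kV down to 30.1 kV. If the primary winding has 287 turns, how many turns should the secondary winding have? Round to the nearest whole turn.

N_s = 131 turns

N_s/N_p = V_s/V_p, so N_s = 287 × 30100/66000 = 130.9 ≈ 131 turns.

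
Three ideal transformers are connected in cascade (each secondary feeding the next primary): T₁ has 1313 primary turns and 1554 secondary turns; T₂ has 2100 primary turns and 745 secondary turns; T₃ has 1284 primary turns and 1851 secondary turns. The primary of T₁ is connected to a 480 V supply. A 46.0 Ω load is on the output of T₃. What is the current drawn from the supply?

Secondary of T₁: V = 480.00 × 1554/1313 = 568.10 V.
Secondary of T₂: V = 568.10 × 745/2100 = 201.54 V.
Secondary of T₃: V = 201.54 × 1851/1284 = 290.54 V.
I_load = 290.54/46.0 = 6.3161 A, so P_out = 290.54 × 6.3161 = 1835.1 W.
All ideal ⇒ P_in = P_out, so I_supply = 1835.1/480 = 3.82 A.

I_supply ≈ 3.82 A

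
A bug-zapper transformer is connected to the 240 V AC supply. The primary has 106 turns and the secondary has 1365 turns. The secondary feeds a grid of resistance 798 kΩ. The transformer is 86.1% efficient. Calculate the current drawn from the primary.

I_p ≈ 0.0579 A

V_s = 240 × 1365/106 = 3090.6 V.
I_s = V_s/R = 3090.6/798000 = 0.0038729 A.
P_out = V_s I_s = 3090.6 × 0.0038729 = 11.969 W.
P_in = P_out/η = 11.969/0.861 = 13.902 W.
I_p = P_in/V_p = 13.902/240 = 0.0579 A.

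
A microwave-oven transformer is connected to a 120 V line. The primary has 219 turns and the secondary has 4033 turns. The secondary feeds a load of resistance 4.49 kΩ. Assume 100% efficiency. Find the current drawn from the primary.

V_s = V_p × N_s/N_p = 120 × 4033/219 = 2209.9 V.
I_s = V_s/R = 2209.9/4490 = 0.49217 A.
For an ideal transformer I_p N_p = I_s N_s, so I_p = 0.49217 × 4033/219 = 9.06 A.

I_p ≈ 9.06 A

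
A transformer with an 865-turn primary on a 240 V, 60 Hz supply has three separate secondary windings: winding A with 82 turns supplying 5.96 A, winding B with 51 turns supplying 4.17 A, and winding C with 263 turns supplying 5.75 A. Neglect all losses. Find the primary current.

V_A = 240 × 82/865 = 22.751 V; V_B = 240 × 51/865 = 14.150 V; V_C = 240 × 263/865 = 72.971 V.
P_out = V_A I_A + V_B I_B + V_C I_C = 22.751×5.96 + 14.150×4.17 + 72.971×5.75 = 135.60 + 59.007 + 419.58 = 614.19 W.
Ideal ⇒ P_in = P_out, so I_p = P_out/V_p = 614.19/240 = 2.56 A.

I_p ≈ 2.56 A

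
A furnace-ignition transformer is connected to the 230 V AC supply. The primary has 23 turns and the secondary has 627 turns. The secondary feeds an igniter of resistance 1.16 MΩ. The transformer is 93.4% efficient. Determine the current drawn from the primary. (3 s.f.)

I_p ≈ 0.158 A

V_s = 230 × 627/23 = 6270.0 V.
I_s = V_s/R = 6270.0/(1.16×10^6) = 0.0054052 A.
P_out = V_s I_s = 6270.0 × 0.0054052 = 33.890 W.
P_in = P_out/η = 33.890/0.934 = 36.285 W.
I_p = P_in/V_p = 36.285/230 = 0.158 A.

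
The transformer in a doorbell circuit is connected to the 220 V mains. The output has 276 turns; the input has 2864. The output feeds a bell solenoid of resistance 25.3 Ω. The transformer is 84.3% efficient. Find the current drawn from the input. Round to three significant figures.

I_in ≈ 0.0958 A

V_out = 220 × 276/2864 = 21.201 V.
I_out = V_out/R = 21.201/25.3 = 0.83799 A.
P_out = V_out I_out = 21.201 × 0.83799 = 17.766 W.
P_in = P_out/η = 17.766/0.843 = 21.075 W.
I_in = P_in/V_in = 21.075/220 = 0.0958 A.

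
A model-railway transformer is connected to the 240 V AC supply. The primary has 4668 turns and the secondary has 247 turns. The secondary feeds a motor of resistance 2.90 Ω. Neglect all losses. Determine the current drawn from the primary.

I_p ≈ 0.232 A

V_s = V_p × N_s/N_p = 240 × 247/4668 = 12.699 V.
I_s = V_s/R = 12.699/2.90 = 4.3790 A.
For an ideal transformer I_p N_p = I_s N_s, so I_p = 4.3790 × 247/4668 = 0.232 A.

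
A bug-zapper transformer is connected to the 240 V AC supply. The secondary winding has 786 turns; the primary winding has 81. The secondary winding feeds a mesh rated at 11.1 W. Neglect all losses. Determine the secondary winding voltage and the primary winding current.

V_s ≈ 2330 V, I_p ≈ 0.0462 A

V_s = V_p × N_s/N_p = 240 × 786/81 = 2328.9 V.
I_s = P/V_s = 11.1/2328.9 = 0.0047662 A.
I_p = I_s × N_s/N_p = 0.0047662 × 786/81 = 0.0462 A.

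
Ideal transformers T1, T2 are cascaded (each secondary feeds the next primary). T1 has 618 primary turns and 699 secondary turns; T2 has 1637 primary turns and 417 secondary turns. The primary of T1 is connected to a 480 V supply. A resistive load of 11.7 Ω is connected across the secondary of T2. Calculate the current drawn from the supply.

After T1: V = 480.00 × 699/618 = 542.91 V.
After T2: V = 542.91 × 417/1637 = 138.30 V.
I_load = 138.30/11.7 = 11.820 A, so P_out = 138.30 × 11.820 = 1634.7 W.
All ideal ⇒ P_in = P_out, so I_supply = 1634.7/480 = 3.41 A.

I_supply ≈ 3.41 A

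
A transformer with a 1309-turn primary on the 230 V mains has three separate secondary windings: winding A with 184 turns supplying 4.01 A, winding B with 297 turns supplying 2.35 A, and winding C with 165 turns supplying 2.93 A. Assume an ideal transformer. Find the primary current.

I_p ≈ 1.47 A

V_A = 230 × 184/1309 = 32.330 V; V_B = 230 × 297/1309 = 52.185 V; V_C = 230 × 165/1309 = 28.992 V.
P_out = V_A I_A + V_B I_B + V_C I_C = 32.330×4.01 + 52.185×2.35 + 28.992×2.93 = 129.64 + 122.63 + 84.945 = 337.22 W.
Ideal ⇒ P_in = P_out, so I_p = P_out/V_p = 337.22/230 = 1.47 A.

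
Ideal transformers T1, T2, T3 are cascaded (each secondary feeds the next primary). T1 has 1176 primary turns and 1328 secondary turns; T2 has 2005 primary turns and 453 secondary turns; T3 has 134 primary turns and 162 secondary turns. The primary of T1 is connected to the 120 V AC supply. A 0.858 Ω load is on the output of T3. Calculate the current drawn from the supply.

Secondary of T1: V = 120.00 × 1328/1176 = 135.51 V.
Secondary of T2: V = 135.51 × 453/2005 = 30.617 V.
Secondary of T3: V = 30.617 × 162/134 = 37.014 V.
I_load = 37.014/0.858 = 43.140 A, so P_out = 37.014 × 43.140 = 1596.8 W.
All ideal ⇒ P_in = P_out, so I_supply = 1596.8/120 = 13.3 A.

I_supply ≈ 13.3 A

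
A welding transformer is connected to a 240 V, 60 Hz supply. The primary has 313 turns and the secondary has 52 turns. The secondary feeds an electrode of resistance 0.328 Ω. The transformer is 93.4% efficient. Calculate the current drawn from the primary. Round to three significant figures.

I_p ≈ 21.6 A

V_s = 240 × 52/313 = 39.872 V.
I_s = V_s/R = 39.872/0.328 = 121.56 A.
P_out = V_s I_s = 39.872 × 121.56 = 4846.9 W.
P_in = P_out/η = 4846.9/0.934 = 5189.4 W.
I_p = P_in/V_p = 5189.4/240 = 21.6 A.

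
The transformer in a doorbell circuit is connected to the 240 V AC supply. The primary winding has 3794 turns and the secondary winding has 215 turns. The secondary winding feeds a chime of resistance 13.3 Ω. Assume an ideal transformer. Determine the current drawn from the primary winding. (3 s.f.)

I_p ≈ 0.0579 A

V_s = V_p × N_s/N_p = 240 × 215/3794 = 13.600 V.
I_s = V_s/R = 13.600/13.3 = 1.0226 A.
For an ideal transformer I_p N_p = I_s N_s, so I_p = 1.0226 × 215/3794 = 0.0579 A.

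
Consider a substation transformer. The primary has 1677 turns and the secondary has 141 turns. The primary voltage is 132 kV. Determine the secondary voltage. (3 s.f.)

V_s/V_p = N_s/N_p, so V_s = 132000 × 141/1677 = 11100 V.

V_s ≈ 11100 V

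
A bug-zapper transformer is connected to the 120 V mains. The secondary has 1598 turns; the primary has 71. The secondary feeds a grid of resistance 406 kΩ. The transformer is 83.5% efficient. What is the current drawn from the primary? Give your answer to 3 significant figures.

I_p ≈ 0.179 A

V_s = 120 × 1598/71 = 2700.8 V.
I_s = V_s/R = 2700.8/406000 = 0.0066523 A.
P_out = V_s I_s = 2700.8 × 0.0066523 = 17.967 W.
P_in = P_out/η = 17.967/0.835 = 21.517 W.
I_p = P_in/V_p = 21.517/120 = 0.179 A.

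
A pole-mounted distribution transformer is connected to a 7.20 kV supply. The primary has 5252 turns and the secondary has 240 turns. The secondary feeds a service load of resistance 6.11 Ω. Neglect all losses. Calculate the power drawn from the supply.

P ≈ 17700 W

V_s = V_p × N_s/N_p = 7200 × 240/5252 = 329.02 V.
I_s = V_s/R = 329.02/6.11 = 53.849 A.
I_p = I_s × N_s/N_p = 53.849 × 240/5252 = 2.4607 A.
P = V_p I_p = 7200 × 2.4607 = 17700 W.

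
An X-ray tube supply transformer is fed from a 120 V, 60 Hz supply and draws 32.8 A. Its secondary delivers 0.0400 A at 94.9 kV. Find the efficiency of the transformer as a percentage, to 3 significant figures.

P_in = 120 × 32.8 = 3936.00 W.
P_out = 94900 × 0.0400 = 3796.00 W.
η = P_out/P_in = 3796.00/3936.00 = 0.964.

η ≈ 96.4%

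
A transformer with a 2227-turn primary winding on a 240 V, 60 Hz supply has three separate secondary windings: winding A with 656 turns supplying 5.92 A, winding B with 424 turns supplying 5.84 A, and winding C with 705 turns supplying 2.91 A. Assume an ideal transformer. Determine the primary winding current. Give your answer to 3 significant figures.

I_p ≈ 3.78 A

V_A = 240 × 656/2227 = 70.696 V; V_B = 240 × 424/2227 = 45.694 V; V_C = 240 × 705/2227 = 75.977 V.
P_out = V_A I_A + V_B I_B + V_C I_C = 70.696×5.92 + 45.694×5.84 + 75.977×2.91 = 418.52 + 266.85 + 221.09 = 906.46 W.
Ideal ⇒ P_in = P_out, so I_p = P_out/V_p = 906.46/240 = 3.78 A.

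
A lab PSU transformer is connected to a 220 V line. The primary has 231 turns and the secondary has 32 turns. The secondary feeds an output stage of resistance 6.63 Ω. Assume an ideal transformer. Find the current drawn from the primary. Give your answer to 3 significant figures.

V_s = V_p × N_s/N_p = 220 × 32/231 = 30.476 V.
I_s = V_s/R = 30.476/6.63 = 4.5967 A.
For an ideal transformer I_p N_p = I_s N_s, so I_p = 4.5967 × 32/231 = 0.637 A.

I_p ≈ 0.637 A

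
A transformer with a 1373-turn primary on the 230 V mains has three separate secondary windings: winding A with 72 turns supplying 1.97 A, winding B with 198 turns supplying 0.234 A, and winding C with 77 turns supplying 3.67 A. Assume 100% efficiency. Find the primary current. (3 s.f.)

I_p ≈ 0.343 A

V_A = 230 × 72/1373 = 12.061 V; V_B = 230 × 198/1373 = 33.168 V; V_C = 230 × 77/1373 = 12.899 V.
P_out = V_A I_A + V_B I_B + V_C I_C = 12.061×1.97 + 33.168×0.234 + 12.899×3.67 = 23.761 + 7.7614 + 47.338 = 78.860 W.
Ideal ⇒ P_in = P_out, so I_p = P_out/V_p = 78.860/230 = 0.343 A.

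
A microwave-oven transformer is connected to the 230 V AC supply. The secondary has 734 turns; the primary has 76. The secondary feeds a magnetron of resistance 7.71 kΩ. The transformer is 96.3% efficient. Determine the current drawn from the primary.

I_p ≈ 2.89 A

V_s = 230 × 734/76 = 2221.3 V.
I_s = V_s/R = 2221.3/7710 = 0.28811 A.
P_out = V_s I_s = 2221.3 × 0.28811 = 639.98 W.
P_in = P_out/η = 639.98/0.963 = 664.57 W.
I_p = P_in/V_p = 664.57/230 = 2.89 A.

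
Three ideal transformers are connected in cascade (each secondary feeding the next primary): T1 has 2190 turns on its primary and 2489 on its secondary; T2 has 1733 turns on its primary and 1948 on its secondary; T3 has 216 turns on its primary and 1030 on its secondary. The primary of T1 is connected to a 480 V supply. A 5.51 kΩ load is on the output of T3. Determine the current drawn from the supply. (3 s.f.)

I_supply ≈ 3.23 A

After T1: V = 480.00 × 2489/2190 = 545.53 V.
After T2: V = 545.53 × 1948/1733 = 613.21 V.
After T3: V = 613.21 × 1030/216 = 2924.1 V.
I_load = 2924.1/5510 = 0.53069 A, so P_out = 2924.1 × 0.53069 = 1551.8 W.
All ideal ⇒ P_in = P_out, so I_supply = 1551.8/480 = 3.23 A.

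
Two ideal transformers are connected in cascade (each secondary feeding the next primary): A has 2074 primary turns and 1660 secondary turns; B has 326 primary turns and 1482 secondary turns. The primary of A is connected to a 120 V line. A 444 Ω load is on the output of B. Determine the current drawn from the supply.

I_supply ≈ 3.58 A

Secondary of A: V = 120.00 × 1660/2074 = 96.046 V.
Secondary of B: V = 96.046 × 1482/326 = 436.63 V.
I_load = 436.63/444 = 0.98340 A, so P_out = 436.63 × 0.98340 = 429.38 W.
All ideal ⇒ P_in = P_out, so I_supply = 429.38/120 = 3.58 A.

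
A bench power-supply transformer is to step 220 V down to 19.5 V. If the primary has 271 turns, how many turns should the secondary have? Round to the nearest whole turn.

N_s/N_p = V_s/V_p, so N_s = 271 × 19.5/220 = 24.0 ≈ 24 turns.

N_s = 24 turns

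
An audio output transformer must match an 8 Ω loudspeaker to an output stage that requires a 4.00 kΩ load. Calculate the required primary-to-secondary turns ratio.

Z_p/Z_s = (N_p/N_s)², so N_p/N_s = √(4000/8) = √500 = 22.4.

N_p/N_s ≈ 22.4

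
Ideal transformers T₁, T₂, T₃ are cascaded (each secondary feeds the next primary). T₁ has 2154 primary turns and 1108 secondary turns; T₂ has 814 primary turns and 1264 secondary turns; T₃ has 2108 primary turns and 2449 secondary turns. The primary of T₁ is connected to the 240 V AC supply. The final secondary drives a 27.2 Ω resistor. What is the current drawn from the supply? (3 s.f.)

Secondary of T₁: V = 240.00 × 1108/2154 = 123.45 V.
Secondary of T₂: V = 123.45 × 1264/814 = 191.70 V.
Secondary of T₃: V = 191.70 × 2449/2108 = 222.71 V.
I_load = 222.71/27.2 = 8.1880 A, so P_out = 222.71 × 8.1880 = 1823.6 W.
All ideal ⇒ P_in = P_out, so I_supply = 1823.6/240 = 7.60 A.

I_supply ≈ 7.60 A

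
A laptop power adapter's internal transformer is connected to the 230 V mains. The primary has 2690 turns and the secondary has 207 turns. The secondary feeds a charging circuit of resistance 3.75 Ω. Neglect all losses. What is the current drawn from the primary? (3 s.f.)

V_s = V_p × N_s/N_p = 230 × 207/2690 = 17.699 V.
I_s = V_s/R = 17.699/3.75 = 4.7197 A.
For an ideal transformer I_p N_p = I_s N_s, so I_p = 4.7197 × 207/2690 = 0.363 A.

I_p ≈ 0.363 A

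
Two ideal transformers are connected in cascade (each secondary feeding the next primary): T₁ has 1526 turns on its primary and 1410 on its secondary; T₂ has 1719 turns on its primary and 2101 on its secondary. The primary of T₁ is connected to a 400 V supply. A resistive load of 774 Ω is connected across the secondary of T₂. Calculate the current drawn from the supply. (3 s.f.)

I_supply ≈ 0.659 A

Secondary of T₁: V = 400.00 × 1410/1526 = 369.59 V.
Secondary of T₂: V = 369.59 × 2101/1719 = 451.73 V.
I_load = 451.73/774 = 0.58362 A, so P_out = 451.73 × 0.58362 = 263.64 W.
All ideal ⇒ P_in = P_out, so I_supply = 263.64/400 = 0.659 A.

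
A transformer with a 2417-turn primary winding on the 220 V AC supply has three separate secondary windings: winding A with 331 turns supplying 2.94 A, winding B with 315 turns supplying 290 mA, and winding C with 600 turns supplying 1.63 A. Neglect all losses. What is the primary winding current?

I_p ≈ 0.845 A

V_A = 220 × 331/2417 = 30.128 V; V_B = 220 × 315/2417 = 28.672 V; V_C = 220 × 600/2417 = 54.613 V.
P_out = V_A I_A + V_B I_B + V_C I_C = 30.128×2.94 + 28.672×0.290 + 54.613×1.63 = 88.577 + 8.3149 + 89.019 = 185.91 W.
Ideal ⇒ P_in = P_out, so I_p = P_out/V_p = 185.91/220 = 0.845 A.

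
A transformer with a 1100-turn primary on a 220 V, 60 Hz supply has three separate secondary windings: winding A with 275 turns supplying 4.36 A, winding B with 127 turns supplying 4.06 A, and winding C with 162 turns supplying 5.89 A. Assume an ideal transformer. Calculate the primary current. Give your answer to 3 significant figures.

I_p ≈ 2.43 A

V_A = 220 × 275/1100 = 55.000 V; V_B = 220 × 127/1100 = 25.400 V; V_C = 220 × 162/1100 = 32.400 V.
P_out = V_A I_A + V_B I_B + V_C I_C = 55.000×4.36 + 25.400×4.06 + 32.400×5.89 = 239.80 + 103.12 + 190.84 = 533.76 W.
Ideal ⇒ P_in = P_out, so I_p = P_out/V_p = 533.76/220 = 2.43 A.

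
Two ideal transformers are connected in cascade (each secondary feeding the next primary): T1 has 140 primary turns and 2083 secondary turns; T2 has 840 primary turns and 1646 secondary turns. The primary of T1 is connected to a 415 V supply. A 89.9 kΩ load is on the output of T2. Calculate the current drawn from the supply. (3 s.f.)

I_supply ≈ 3.92 A

Secondary of T1: V = 415.00 × 2083/140 = 6174.6 V.
Secondary of T2: V = 6174.6 × 1646/840 = 12099 V.
I_load = 12099/89900 = 0.13459 A, so P_out = 12099 × 0.13459 = 1628.4 W.
All ideal ⇒ P_in = P_out, so I_supply = 1628.4/415 = 3.92 A.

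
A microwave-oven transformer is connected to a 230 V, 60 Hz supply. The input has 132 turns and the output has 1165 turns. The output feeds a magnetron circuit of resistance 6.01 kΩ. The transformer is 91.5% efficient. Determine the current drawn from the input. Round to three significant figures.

I_in ≈ 3.26 A

V_out = 230 × 1165/132 = 2029.9 V.
I_out = V_out/R = 2029.9/6010 = 0.33776 A.
P_out = V_out I_out = 2029.9 × 0.33776 = 685.62 W.
P_in = P_out/η = 685.62/0.915 = 749.31 W.
I_in = P_in/V_in = 749.31/230 = 3.26 A.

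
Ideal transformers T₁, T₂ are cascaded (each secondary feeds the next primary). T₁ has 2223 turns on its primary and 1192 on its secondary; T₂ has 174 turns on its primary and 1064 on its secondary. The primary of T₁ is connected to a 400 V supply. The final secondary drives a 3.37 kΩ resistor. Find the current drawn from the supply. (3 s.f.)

After T₁: V = 400.00 × 1192/2223 = 214.48 V.
After T₂: V = 214.48 × 1064/174 = 1311.6 V.
I_load = 1311.6/3370 = 0.38919 A, so P_out = 1311.6 × 0.38919 = 510.44 W.
All ideal ⇒ P_in = P_out, so I_supply = 510.44/400 = 1.28 A.

I_supply ≈ 1.28 A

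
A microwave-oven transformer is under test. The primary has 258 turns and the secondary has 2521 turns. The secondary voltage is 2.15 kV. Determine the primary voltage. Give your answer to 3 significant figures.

V_p/V_s = N_p/N_s, so V_p = 2150 × 258/2521 = 220 V.

V_p ≈ 220 V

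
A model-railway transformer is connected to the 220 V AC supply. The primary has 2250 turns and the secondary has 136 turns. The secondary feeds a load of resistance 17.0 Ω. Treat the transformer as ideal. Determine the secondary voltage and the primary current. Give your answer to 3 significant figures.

V_s = V_p × N_s/N_p = 220 × 136/2250 = 13.298 V.
I_s = V_s/R = 13.298/17.0 = 0.78222 A.
I_p = I_s × N_s/N_p = 0.78222 × 136/2250 = 0.0473 A.

V_s ≈ 13.3 V, I_p ≈ 0.0473 A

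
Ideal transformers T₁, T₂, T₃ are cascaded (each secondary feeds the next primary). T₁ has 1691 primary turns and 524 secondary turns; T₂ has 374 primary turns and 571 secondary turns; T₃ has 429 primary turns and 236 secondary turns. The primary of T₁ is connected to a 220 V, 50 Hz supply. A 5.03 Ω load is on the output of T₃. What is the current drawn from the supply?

I_supply ≈ 2.96 A

Secondary of T₁: V = 220.00 × 524/1691 = 68.173 V.
Secondary of T₂: V = 68.173 × 571/374 = 104.08 V.
Secondary of T₃: V = 104.08 × 236/429 = 57.257 V.
I_load = 57.257/5.03 = 11.383 A, so P_out = 57.257 × 11.383 = 651.77 W.
All ideal ⇒ P_in = P_out, so I_supply = 651.77/220 = 2.96 A.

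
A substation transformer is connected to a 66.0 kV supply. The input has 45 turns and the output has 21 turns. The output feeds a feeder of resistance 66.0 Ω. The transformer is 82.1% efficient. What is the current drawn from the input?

V_out = 66000 × 21/45 = 30800 V.
I_out = V_out/R = 30800/66.0 = 466.67 A.
P_out = V_out I_out = 30800 × 466.67 = 1.4373×10^7 W.
P_in = P_out/η = 1.4373×10^7/0.821 = 1.7507×10^7 W.
I_in = P_in/V_in = 1.7507×10^7/66000 = 265 A.

I_in ≈ 265 A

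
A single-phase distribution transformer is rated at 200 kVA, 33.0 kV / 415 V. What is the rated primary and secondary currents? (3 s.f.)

I_p = S/V_p = 200000/33000 = 6.06 A.
I_s = S/V_s = 200000/415 = 482 A.

I_p ≈ 6.06 A, I_s ≈ 482 A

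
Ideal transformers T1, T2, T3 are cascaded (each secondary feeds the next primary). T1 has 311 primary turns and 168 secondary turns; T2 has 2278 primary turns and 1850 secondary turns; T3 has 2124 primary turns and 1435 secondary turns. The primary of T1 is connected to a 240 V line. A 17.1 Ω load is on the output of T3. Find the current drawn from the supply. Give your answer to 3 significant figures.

I_supply ≈ 1.23 A

After T1: V = 240.00 × 168/311 = 129.65 V.
After T2: V = 129.65 × 1850/2278 = 105.29 V.
After T3: V = 105.29 × 1435/2124 = 71.134 V.
I_load = 71.134/17.1 = 4.1599 A, so P_out = 71.134 × 4.1599 = 295.91 W.
All ideal ⇒ P_in = P_out, so I_supply = 295.91/240 = 1.23 A.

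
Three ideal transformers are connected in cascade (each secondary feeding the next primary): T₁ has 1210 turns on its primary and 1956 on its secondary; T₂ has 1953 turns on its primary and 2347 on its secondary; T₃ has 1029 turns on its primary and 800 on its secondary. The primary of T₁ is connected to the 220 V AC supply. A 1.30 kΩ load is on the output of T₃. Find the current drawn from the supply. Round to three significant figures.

I_supply ≈ 0.386 A

After T₁: V = 220.00 × 1956/1210 = 355.64 V.
After T₂: V = 355.64 × 2347/1953 = 427.38 V.
After T₃: V = 427.38 × 800/1029 = 332.27 V.
I_load = 332.27/1300 = 0.25559 A, so P_out = 332.27 × 0.25559 = 84.926 W.
All ideal ⇒ P_in = P_out, so I_supply = 84.926/220 = 0.386 A.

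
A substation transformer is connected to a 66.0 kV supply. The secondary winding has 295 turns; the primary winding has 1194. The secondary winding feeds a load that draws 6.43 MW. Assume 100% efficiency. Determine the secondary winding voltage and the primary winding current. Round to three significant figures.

V_s = V_p × N_s/N_p = 66000 × 295/1194 = 16307 V.
I_s = P/V_s = 6.43×10^6/16307 = 394.32 A.
I_p = I_s × N_s/N_p = 394.32 × 295/1194 = 97.4 A.

V_s ≈ 16300 V, I_p ≈ 97.4 A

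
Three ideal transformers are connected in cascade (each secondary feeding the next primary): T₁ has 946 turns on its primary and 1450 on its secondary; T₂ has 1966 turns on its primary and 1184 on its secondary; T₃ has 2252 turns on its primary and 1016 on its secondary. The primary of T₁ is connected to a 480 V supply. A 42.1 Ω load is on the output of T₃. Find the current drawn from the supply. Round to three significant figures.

I_supply ≈ 1.98 A

After T₁: V = 480.00 × 1450/946 = 735.73 V.
After T₂: V = 735.73 × 1184/1966 = 443.08 V.
After T₃: V = 443.08 × 1016/2252 = 199.90 V.
I_load = 199.90/42.1 = 4.7482 A, so P_out = 199.90 × 4.7482 = 949.16 W.
All ideal ⇒ P_in = P_out, so I_supply = 949.16/480 = 1.98 A.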